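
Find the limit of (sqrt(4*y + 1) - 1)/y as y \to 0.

A 0/0 form; rationalise with √(1 + 4y) + √1. This collapses the numerator to 4y, leaving 4/(√(1 + 4y) + √1) → 4/(2√1) = 2.

2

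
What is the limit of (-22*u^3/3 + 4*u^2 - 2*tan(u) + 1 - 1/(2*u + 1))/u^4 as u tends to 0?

Substitution gives 0/0 (the numerator vanishes to order 4).
Expand each term to order u^4: the coefficient of u^4 in −1/(1 + 2u) is -16 and in -2·tan(u) is 0.
Lower-order terms cancel with the polynomial part, so the numerator is (-16)·u^4 + o(u^4), and the limit is (-16)/(1) = -16.

-16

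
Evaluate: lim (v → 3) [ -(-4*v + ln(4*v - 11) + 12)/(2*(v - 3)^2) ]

4

Direct substitution gives 0/0.
Apply L'Hôpital: lim (-4 + 4/(4*v - 11))/(12 - 4*v), still 0/0.
After 2 applications of L'Hôpital's rule the quotient is (-16/(4*v - 11)^2)/(-4); substituting v = 3 gives 4.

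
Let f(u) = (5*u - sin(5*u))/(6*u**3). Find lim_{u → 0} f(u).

125/36

Direct substitution gives 0/0.
Apply L'Hôpital: lim (5 - 5*cos(5*u))/(18*u^2), still 0/0.
Apply L'Hôpital: lim (25*sin(5*u))/(36*u), still 0/0.
After 3 applications of L'Hôpital's rule the quotient is (125*cos(5*u))/(36); substituting u = 0 gives 125/36.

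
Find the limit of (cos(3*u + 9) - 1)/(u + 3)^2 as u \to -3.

-9/2

Direct substitution gives 0/0.
Apply L'Hôpital: lim (-3*sin(3*u + 9))/(2*u + 6), still 0/0.
After 2 applications of L'Hôpital's rule the quotient is (-9*cos(3*u + 9))/(2); substituting u = -3 gives -9/2.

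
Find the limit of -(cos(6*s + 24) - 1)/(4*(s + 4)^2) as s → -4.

9/2

Direct substitution gives 0/0.
Apply L'Hôpital: lim (-6*sin(6*s + 24))/(-8*s - 32), still 0/0.
After 2 applications of L'Hôpital's rule the quotient is (-36*cos(6*s + 24))/(-8); substituting s = -4 gives 9/2.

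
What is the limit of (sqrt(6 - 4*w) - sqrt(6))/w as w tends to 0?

Substitution gives 0/0. Multiply numerator and denominator by the conjugate √(6 - 4w) + √6.
The numerator becomes (6 - 4w) − 6 = -4w, so the expression simplifies to -4/(√(6 - 4w) + √6).
Letting w → 0 gives -4/(2√6) = -√(6)/3.

-√(6)/3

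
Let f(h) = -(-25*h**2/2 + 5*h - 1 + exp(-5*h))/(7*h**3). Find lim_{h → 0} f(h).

125/42

Direct substitution gives 0/0.
Apply L'Hôpital: lim (-25*h + 5 - 5*e^(-5*h))/(-21*h^2), still 0/0.
Apply L'Hôpital: lim (-25 + 25*e^(-5*h))/(-42*h), still 0/0.
After 3 applications of L'Hôpital's rule the quotient is (-125*e^(-5*h))/(-42); substituting h = 0 gives 125/42.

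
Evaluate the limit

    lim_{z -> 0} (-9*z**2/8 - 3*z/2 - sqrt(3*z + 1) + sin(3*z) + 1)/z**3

-99/16

Substitution gives 0/0 (the numerator vanishes to order 3).
Expand each term to order z^3: the coefficient of z^3 in −√(1 + 3z) is -27/16 and in sin(3z) is -9/2.
Lower-order terms cancel with the polynomial part, so the numerator is (-99/16)·z^3 + o(z^3), and the limit is (-99/16)/(1) = -99/16.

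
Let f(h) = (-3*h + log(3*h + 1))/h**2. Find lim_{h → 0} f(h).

-9/2

Direct substitution gives 0/0.
Apply L'Hôpital: lim (-3 + 3/(3*h + 1))/(2*h), still 0/0.
After 2 applications of L'Hôpital's rule the quotient is (-9/(3*h + 1)^2)/(2); substituting h = 0 gives -9/2.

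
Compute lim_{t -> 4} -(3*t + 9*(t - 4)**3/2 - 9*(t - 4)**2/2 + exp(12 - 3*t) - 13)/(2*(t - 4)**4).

-27/16

Direct substitution gives 0/0.
Apply L'Hôpital: lim (-9*t + 27*(t - 4)^2/2 - 3*e^(12 - 3*t) + 39)/(-8*(t - 4)^3), still 0/0.
Apply L'Hôpital: lim (27*t + 9*e^(12 - 3*t) - 117)/(-24*(t - 4)^2), still 0/0.
Apply L'Hôpital: lim (27 - 27*e^(12 - 3*t))/(192 - 48*t), still 0/0.
After 4 applications of L'Hôpital's rule the quotient is (81*e^(12 - 3*t))/(-48); substituting t = 4 gives -27/16.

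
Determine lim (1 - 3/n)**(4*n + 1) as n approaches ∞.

Let L be the limit and take ln: ln L = lim (4n + 1)·ln(1 - 3/n) = lim (4n + 1)·(-3/n + O(1/n²)) = -12.
Hence L = e^(-12).

e^(-12)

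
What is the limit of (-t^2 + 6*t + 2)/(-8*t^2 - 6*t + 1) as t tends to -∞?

1/8

Numerator and denominator both have degree 2.
Dividing every term by t^2, all lower-order terms vanish and the limit is the ratio of leading coefficients, -1/(-8) = 1/8.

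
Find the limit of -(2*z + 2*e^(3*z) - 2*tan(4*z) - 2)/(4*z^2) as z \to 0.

Substitution gives 0/0 (the numerator vanishes to order 2).
Expand each term to order z^2: the coefficient of z^2 in -2·tan(4z) is 0 and in 2·e^(3z) is 9.
Lower-order terms cancel with the polynomial part, so the numerator is (9)·z^2 + o(z^2), and the limit is (9)/(-4) = -9/4.

-9/4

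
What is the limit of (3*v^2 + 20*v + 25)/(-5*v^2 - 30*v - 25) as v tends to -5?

At v = -5 both the top and bottom vanish — a removable singularity. Factoring out (v + 5) from each leaves (3*v + 5)/(-5*v - 5), which at v = -5 equals -1/2.

-1/2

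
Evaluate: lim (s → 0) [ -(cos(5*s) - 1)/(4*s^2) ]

Direct substitution gives 0/0.
Apply L'Hôpital: lim (-5*sin(5*s))/(-8*s), still 0/0.
After 2 applications of L'Hôpital's rule the quotient is (-25*cos(5*s))/(-8); substituting s = 0 gives 25/8.

25/8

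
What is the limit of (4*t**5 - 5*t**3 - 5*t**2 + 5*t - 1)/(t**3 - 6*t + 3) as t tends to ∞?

The numerator has higher degree (5 > 3); the quotient behaves like (4/(1))·t^2 for large |t|.
As t → +∞ this diverges to ∞.

∞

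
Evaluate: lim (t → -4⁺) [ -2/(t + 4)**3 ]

-∞

As t → -4⁺, (t + 4) → 0⁺, so (t + 4)^3 → 0⁺ and -2/(t + 4)^3 → -∞.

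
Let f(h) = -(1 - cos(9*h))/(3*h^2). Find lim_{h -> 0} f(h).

-27/2

Substitution gives 0/0.
Use (1 − cos u)/u² → 1/2 with u = 9h: the limit is 9²/(2·(-3)) = -27/2.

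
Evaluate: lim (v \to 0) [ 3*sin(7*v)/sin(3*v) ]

7

Substitution gives 0/0.
Divide numerator and denominator by v: sin(7v)/v → 7 and sin(3v)/v → 3, so the limit is 3·7/3 = 7.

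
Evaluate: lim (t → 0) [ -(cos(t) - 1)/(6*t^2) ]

1/12

Direct substitution gives 0/0.
Apply L'Hôpital: lim (-sin(t))/(-12*t), still 0/0.
After 2 applications of L'Hôpital's rule the quotient is (-cos(t))/(-12); substituting t = 0 gives 1/12.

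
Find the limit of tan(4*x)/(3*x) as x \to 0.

4/3

Substitution gives 0/0.
Since tan(u)/u → 1 as u → 0, tan(4x)/(4x) → 1 and the limit is 4/3.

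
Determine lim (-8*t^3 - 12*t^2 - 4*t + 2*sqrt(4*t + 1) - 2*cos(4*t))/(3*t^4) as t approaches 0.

Substitution gives 0/0; apply L'Hôpital's rule 4 times.
After differentiating numerator and denominator 4 times the quotient is (-512*cos(4*t) - 480/(4*t + 1)^(7/2))/(72); at t = 0 this is -124/9.

-124/9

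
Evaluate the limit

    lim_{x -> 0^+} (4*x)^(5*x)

1

Base → 0⁺ and exponent → 0⁺: a 0^0 form.
Take logs: 5x·ln(4x). This is 0·(−∞); rewriting as ln(4x)/(1/(5x)) and applying L'Hôpital gives 0.
Hence the limit is e^0 = 1.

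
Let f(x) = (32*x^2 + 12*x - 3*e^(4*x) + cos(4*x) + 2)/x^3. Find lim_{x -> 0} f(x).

-32

Substitution gives 0/0; apply L'Hôpital's rule 3 times.
After differentiating numerator and denominator 3 times the quotient is (-192*e^(4*x) + 64*sin(4*x))/(6); at x = 0 this is -32.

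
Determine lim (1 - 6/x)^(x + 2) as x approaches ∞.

The base → 1 and the exponent → ∞: a 1^∞ form.
Take logarithms: (x + 2)·ln(1 - 6/x). Since ln(1+u) ~ u for small u, this behaves like (x)·(-6/x) → -6.
So the limit is e^(-6).

e^(-6)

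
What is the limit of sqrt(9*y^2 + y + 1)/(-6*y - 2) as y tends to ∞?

-1/2

For large |y|, √(9*y^2 + y + 1) ≈ √9·|y| and the denominator ≈ -6y.
Since y → +∞, |y| = y, giving √9/(-6) = -1/2.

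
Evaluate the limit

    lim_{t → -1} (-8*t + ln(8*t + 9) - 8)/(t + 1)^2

-32

Direct substitution gives 0/0.
Apply L'Hôpital: lim (-8 + 8/(8*t + 9))/(2*t + 2), still 0/0.
After 2 applications of L'Hôpital's rule the quotient is (-64/(8*t + 9)^2)/(2); substituting t = -1 gives -32.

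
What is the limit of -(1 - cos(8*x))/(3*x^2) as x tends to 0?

Substitution gives 0/0.
Use (1 − cos u)/u² → 1/2 with u = 8x: the limit is 8²/(2·(-3)) = -32/3.

-32/3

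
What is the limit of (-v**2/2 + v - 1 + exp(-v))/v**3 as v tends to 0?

Direct substitution gives 0/0.
Apply L'Hôpital: lim (-v + 1 - e^(-v))/(3*v^2), still 0/0.
Apply L'Hôpital: lim (-1 + e^(-v))/(6*v), still 0/0.
After 3 applications of L'Hôpital's rule the quotient is (-e^(-v))/(6); substituting v = 0 gives -1/6.

-1/6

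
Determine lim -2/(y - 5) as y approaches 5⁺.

As y → 5⁺, (y - 5) → 0⁺, so (y - 5)^1 → 0⁺ and -2/(y - 5)^1 → -∞.

-∞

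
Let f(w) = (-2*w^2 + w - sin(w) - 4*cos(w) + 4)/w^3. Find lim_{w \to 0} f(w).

1/6

Substitution gives 0/0; apply L'Hôpital's rule 3 times.
After differentiating numerator and denominator 3 times the quotient is (-4*sin(w) + cos(w))/(6); at w = 0 this is 1/6.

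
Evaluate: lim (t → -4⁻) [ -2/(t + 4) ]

As t → -4⁻, (t + 4) → 0⁻, so (t + 4)^1 → 0⁻ and -2/(t + 4)^1 → ∞.

∞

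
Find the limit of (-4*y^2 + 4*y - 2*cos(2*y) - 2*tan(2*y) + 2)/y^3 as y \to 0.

-16/3

Substitution gives 0/0; apply L'Hôpital's rule 3 times.
After differentiating numerator and denominator 3 times the quotient is (-16*sin(2*y) - 96*tan(2*y)^4 - 128*tan(2*y)^2 - 32)/(6); at y = 0 this is -16/3.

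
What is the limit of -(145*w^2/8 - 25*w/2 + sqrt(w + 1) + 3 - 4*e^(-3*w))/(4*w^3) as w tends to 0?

Substitution gives 0/0; apply L'Hôpital's rule 3 times.
After differentiating numerator and denominator 3 times the quotient is (108*e^(-3*w) + 3/(8*(w + 1)^(5/2)))/(-24); at w = 0 this is -289/64.

-289/64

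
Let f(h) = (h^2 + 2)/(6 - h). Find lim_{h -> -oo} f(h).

∞

The numerator has higher degree (2 > 1); the quotient behaves like (1/(-1))·h^1 for large |h|.
As h → −∞ this diverges to ∞.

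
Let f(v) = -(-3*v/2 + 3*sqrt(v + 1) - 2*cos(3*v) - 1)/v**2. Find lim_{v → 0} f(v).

-69/8

Substitution gives 0/0; apply L'Hôpital's rule 2 times.
After differentiating numerator and denominator 2 times the quotient is (18*cos(3*v) - 3/(4*(v + 1)^(3/2)))/(-2); at v = 0 this is -69/8.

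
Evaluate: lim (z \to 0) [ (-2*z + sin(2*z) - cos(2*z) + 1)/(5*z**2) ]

Substitution gives 0/0 (the numerator vanishes to order 2).
Expand each term to order z^2: the coefficient of z^2 in sin(2z) is 0 and in −cos(2z) is 2.
Lower-order terms cancel with the polynomial part, so the numerator is (2)·z^2 + o(z^2), and the limit is (2)/(5) = 2/5.

2/5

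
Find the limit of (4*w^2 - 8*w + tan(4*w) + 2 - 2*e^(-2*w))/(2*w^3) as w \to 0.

12

Substitution gives 0/0; apply L'Hôpital's rule 3 times.
After differentiating numerator and denominator 3 times the quotient is (16*(8*(3*tan(4*w)^2 + 1)*e^(2*w)/cos(4*w)^2 + 1)*e^(-2*w))/(12); at w = 0 this is 12.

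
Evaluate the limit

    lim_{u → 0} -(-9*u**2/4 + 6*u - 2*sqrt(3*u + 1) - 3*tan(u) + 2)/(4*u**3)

Substitution gives 0/0; apply L'Hôpital's rule 3 times.
After differentiating numerator and denominator 3 times the quotient is (12/cos(u)^2 - 18/cos(u)^4 - 81/(4*(3*u + 1)^(5/2)))/(-24); at u = 0 this is 35/32.

35/32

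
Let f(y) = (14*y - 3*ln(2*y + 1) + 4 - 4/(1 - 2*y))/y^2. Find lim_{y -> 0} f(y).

Substitution gives 0/0; apply L'Hôpital's rule 2 times.
After differentiating numerator and denominator 2 times the quotient is (12/(2*y + 1)^2 + 32/(2*y - 1)^3)/(2); at y = 0 this is -10.

-10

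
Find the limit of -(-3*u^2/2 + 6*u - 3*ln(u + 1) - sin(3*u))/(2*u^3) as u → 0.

-7/4

Substitution gives 0/0; apply L'Hôpital's rule 3 times.
After differentiating numerator and denominator 3 times the quotient is (27*cos(3*u) - 6/(u + 1)^3)/(-12); at u = 0 this is -7/4.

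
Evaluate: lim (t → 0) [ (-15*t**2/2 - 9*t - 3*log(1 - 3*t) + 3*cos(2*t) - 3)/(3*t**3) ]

9

Substitution gives 0/0; apply L'Hôpital's rule 3 times.
After differentiating numerator and denominator 3 times the quotient is (24*sin(2*t) - 162/(3*t - 1)^3)/(18); at t = 0 this is 9.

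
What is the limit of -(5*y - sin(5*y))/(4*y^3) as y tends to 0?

Direct substitution gives 0/0.
Apply L'Hôpital: lim (5 - 5*cos(5*y))/(-12*y^2), still 0/0.
Apply L'Hôpital: lim (25*sin(5*y))/(-24*y), still 0/0.
After 3 applications of L'Hôpital's rule the quotient is (125*cos(5*y))/(-24); substituting y = 0 gives -125/24.

-125/24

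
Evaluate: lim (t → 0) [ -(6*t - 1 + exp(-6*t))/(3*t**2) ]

-6

Direct substitution gives 0/0.
Apply L'Hôpital: lim (6 - 6*e^(-6*t))/(-6*t), still 0/0.
After 2 applications of L'Hôpital's rule the quotient is (36*e^(-6*t))/(-6); substituting t = 0 gives -6.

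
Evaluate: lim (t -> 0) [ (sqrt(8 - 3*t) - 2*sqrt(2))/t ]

-3*√(2)/8

Substitution gives 0/0. Multiply numerator and denominator by the conjugate √(8 - 3t) + √8.
The numerator becomes (8 - 3t) − 8 = -3t, so the expression simplifies to -3/(√(8 - 3t) + √8).
Letting t → 0 gives -3/(2√8) = -3*√(2)/8.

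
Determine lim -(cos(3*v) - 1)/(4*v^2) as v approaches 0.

9/8

Direct substitution gives 0/0.
Apply L'Hôpital: lim (-3*sin(3*v))/(-8*v), still 0/0.
After 2 applications of L'Hôpital's rule the quotient is (-9*cos(3*v))/(-8); substituting v = 0 gives 9/8.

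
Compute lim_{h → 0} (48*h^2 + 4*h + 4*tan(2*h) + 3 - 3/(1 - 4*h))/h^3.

Substitution gives 0/0; apply L'Hôpital's rule 3 times.
After differentiating numerator and denominator 3 times the quotient is (192*tan(2*h)^2/cos(2*h)^2 + 64/cos(2*h)^2 - 1152/(4*h - 1)^4)/(6); at h = 0 this is -544/3.

-544/3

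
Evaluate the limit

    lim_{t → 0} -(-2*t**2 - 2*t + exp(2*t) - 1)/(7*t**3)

-4/21

Direct substitution gives 0/0.
Apply L'Hôpital: lim (-4*t + 2*e^(2*t) - 2)/(-21*t^2), still 0/0.
Apply L'Hôpital: lim (4*e^(2*t) - 4)/(-42*t), still 0/0.
After 3 applications of L'Hôpital's rule the quotient is (8*e^(2*t))/(-42); substituting t = 0 gives -4/21.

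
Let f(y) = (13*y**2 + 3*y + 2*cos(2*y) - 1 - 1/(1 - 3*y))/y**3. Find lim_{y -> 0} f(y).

-27

Substitution gives 0/0 (the numerator vanishes to order 3).
Expand each term to order y^3: the coefficient of y^3 in −1/(1 - 3y) is -27 and in 2·cos(2y) is 0.
Lower-order terms cancel with the polynomial part, so the numerator is (-27)·y^3 + o(y^3), and the limit is (-27)/(1) = -27.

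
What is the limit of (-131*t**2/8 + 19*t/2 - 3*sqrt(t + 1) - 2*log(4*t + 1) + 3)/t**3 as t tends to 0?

Substitution gives 0/0; apply L'Hôpital's rule 3 times.
After differentiating numerator and denominator 3 times the quotient is (-256/(4*t + 1)^3 - 9/(8*(t + 1)^(5/2)))/(6); at t = 0 this is -2057/48.

-2057/48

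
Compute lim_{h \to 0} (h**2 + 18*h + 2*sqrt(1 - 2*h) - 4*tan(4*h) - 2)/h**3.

-259/3

Substitution gives 0/0; apply L'Hôpital's rule 3 times.
After differentiating numerator and denominator 3 times the quotient is (-1024*tan(4*h)^2/cos(4*h)^2 - 512/cos(4*h)^4 - 6/(1 - 2*h)^(5/2))/(6); at h = 0 this is -259/3.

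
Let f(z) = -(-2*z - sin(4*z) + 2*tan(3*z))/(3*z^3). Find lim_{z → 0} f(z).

Substitution gives 0/0 (the numerator vanishes to order 3).
Expand each term to order z^3: the coefficient of z^3 in −sin(4z) is 32/3 and in 2·tan(3z) is 18.
Lower-order terms cancel with the polynomial part, so the numerator is (86/3)·z^3 + o(z^3), and the limit is (86/3)/(-3) = -86/9.

-86/9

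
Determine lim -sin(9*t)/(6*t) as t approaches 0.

-3/2

Substitution gives 0/0.
Write it as (9/(-6))·sin(9t)/(9t); since sin(u)/u → 1, the limit is -3/2.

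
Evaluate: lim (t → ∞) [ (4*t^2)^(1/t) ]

1

Base → ∞ and exponent → 0: an ∞^0 form.
Take logs: (1/t)·ln(4·t^2) = (ln 4 + 2·ln t)/t → 0.
So the limit is e^0 = 1.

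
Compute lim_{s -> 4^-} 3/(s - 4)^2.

∞

As s → 4⁻, (s - 4) → 0⁻, so (s - 4)^2 → 0⁺ and 3/(s - 4)^2 → ∞.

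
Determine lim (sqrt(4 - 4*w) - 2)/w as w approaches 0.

Substitution gives 0/0. Multiply numerator and denominator by the conjugate √(4 - 4w) + √4.
The numerator becomes (4 - 4w) − 4 = -4w, so the expression simplifies to -4/(√(4 - 4w) + √4).
Letting w → 0 gives -4/(2√4) = -1.

-1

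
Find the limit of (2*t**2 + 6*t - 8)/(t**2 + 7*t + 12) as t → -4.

Since t = -4 makes numerator and denominator zero, (t + 4) divides both.
Cancelling it gives (2*t - 2)/(t + 3); now plug in t = -4 to get 10.

10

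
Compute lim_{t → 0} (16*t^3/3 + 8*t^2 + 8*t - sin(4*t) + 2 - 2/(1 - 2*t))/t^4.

Substitution gives 0/0 (the numerator vanishes to order 4).
Expand each term to order t^4: the coefficient of t^4 in -2·1/(1 - 2t) is -32 and in −sin(4t) is 0.
Lower-order terms cancel with the polynomial part, so the numerator is (-32)·t^4 + o(t^4), and the limit is (-32)/(1) = -32.

-32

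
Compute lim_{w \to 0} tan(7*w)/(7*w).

Substitution gives 0/0.
Since tan(u)/u → 1 as u → 0, tan(7w)/(7w) → 1 and the limit is 7/7 = 1.

1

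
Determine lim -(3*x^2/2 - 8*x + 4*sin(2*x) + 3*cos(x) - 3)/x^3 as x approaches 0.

16/3

Substitution gives 0/0; apply L'Hôpital's rule 3 times.
After differentiating numerator and denominator 3 times the quotient is (3*sin(x) - 32*cos(2*x))/(-6); at x = 0 this is 16/3.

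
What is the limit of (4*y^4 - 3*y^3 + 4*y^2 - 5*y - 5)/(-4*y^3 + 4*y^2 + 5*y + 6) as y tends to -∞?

The numerator has higher degree (4 > 3); the quotient behaves like (4/(-4))·y^1 for large |y|.
As y → −∞ this diverges to ∞.

∞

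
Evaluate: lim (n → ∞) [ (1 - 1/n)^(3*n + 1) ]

e^(-3)

Let L be the limit and take ln: ln L = lim (3n + 1)·ln(1 - 1/n) = lim (3n + 1)·(-1/n + O(1/n²)) = -3.
Hence L = e^(-3).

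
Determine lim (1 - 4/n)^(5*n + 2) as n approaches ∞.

e^(-20)

Write it as [(1 - 4/n)^n]^(5) · (1 - 4/n)^(2). The bracketed term tends to e^(-4) and the second factor to 1, so the limit is e^(-20).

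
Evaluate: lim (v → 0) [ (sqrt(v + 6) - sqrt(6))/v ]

Substitution gives 0/0. Multiply numerator and denominator by the conjugate √(6 + v) + √6.
The numerator becomes (6 + v) − 6 = v, so the expression simplifies to 1/(√(6 + v) + √6).
Letting v → 0 gives 1/(2√6) = √(6)/12.

√(6)/12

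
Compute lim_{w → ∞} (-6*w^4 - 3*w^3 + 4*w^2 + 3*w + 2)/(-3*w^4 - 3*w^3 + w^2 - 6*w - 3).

Numerator and denominator both have degree 4.
Dividing every term by w^4, all lower-order terms vanish and the limit is the ratio of leading coefficients, -6/(-3) = 2.

2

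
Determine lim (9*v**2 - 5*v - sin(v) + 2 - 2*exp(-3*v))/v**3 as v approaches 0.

Substitution gives 0/0; apply L'Hôpital's rule 3 times.
After differentiating numerator and denominator 3 times the quotient is (cos(v) + 54*e^(-3*v))/(6); at v = 0 this is 55/6.

55/6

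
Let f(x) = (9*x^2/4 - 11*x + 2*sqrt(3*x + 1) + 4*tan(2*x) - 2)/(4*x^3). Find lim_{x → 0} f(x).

Substitution gives 0/0; apply L'Hôpital's rule 3 times.
After differentiating numerator and denominator 3 times the quotient is (192*tan(2*x)^2/cos(2*x)^2 + 64/cos(2*x)^2 + 81/(4*(3*x + 1)^(5/2)))/(24); at x = 0 this is 337/96.

337/96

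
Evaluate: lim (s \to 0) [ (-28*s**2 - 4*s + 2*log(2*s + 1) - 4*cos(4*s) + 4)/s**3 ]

16/3

Substitution gives 0/0 (the numerator vanishes to order 3).
Expand each term to order s^3: the coefficient of s^3 in 2·ln(1 + 2s) is 16/3 and in -4·cos(4s) is 0.
Lower-order terms cancel with the polynomial part, so the numerator is (16/3)·s^3 + o(s^3), and the limit is (16/3)/(1) = 16/3.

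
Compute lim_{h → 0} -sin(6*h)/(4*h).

-3/2

Substitution gives 0/0.
Write it as (6/(-4))·sin(6h)/(6h); since sin(u)/u → 1, the limit is -3/2.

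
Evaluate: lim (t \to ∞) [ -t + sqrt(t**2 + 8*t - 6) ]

An ∞ − ∞ form. Rationalising with the conjugate, the difference becomes (8t - 6) / (√(t^2 + 8*t - 6) + t).
For large t the denominator behaves like 2·t, so the quotient tends to 8/2 = 4.

4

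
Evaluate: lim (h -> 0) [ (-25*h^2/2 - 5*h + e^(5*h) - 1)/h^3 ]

125/6

Direct substitution gives 0/0.
Apply L'Hôpital: lim (-25*h + 5*e^(5*h) - 5)/(3*h^2), still 0/0.
Apply L'Hôpital: lim (25*e^(5*h) - 25)/(6*h), still 0/0.
After 3 applications of L'Hôpital's rule the quotient is (125*e^(5*h))/(6); substituting h = 0 gives 125/6.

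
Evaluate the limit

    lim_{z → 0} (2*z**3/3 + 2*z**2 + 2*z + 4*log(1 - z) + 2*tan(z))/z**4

-1

Substitution gives 0/0 (the numerator vanishes to order 4).
Expand each term to order z^4: the coefficient of z^4 in 4·ln(1 - z) is -1 and in 2·tan(z) is 0.
Lower-order terms cancel with the polynomial part, so the numerator is (-1)·z^4 + o(z^4), and the limit is (-1)/(1) = -1.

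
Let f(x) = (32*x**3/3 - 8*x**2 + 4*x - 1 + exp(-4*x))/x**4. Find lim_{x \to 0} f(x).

32/3

Direct substitution gives 0/0.
Apply L'Hôpital: lim (32*x^2 - 16*x + 4 - 4*e^(-4*x))/(4*x^3), still 0/0.
Apply L'Hôpital: lim (64*x - 16 + 16*e^(-4*x))/(12*x^2), still 0/0.
Apply L'Hôpital: lim (64 - 64*e^(-4*x))/(24*x), still 0/0.
After 4 applications of L'Hôpital's rule the quotient is (256*e^(-4*x))/(24); substituting x = 0 gives 32/3.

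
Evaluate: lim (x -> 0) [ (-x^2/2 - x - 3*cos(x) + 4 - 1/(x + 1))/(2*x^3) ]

1/2

Substitution gives 0/0 (the numerator vanishes to order 3).
Expand each term to order x^3: the coefficient of x^3 in -3·cos(x) is 0 and in −1/(1 + x) is 1.
Lower-order terms cancel with the polynomial part, so the numerator is (1)·x^3 + o(x^3), and the limit is (1)/(2) = 1/2.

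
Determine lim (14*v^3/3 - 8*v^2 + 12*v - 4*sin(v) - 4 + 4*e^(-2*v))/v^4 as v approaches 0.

Substitution gives 0/0; apply L'Hôpital's rule 4 times.
After differentiating numerator and denominator 4 times the quotient is (-4*sin(v) + 64*e^(-2*v))/(24); at v = 0 this is 8/3.

8/3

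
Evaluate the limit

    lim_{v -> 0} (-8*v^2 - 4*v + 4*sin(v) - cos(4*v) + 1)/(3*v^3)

Substitution gives 0/0; apply L'Hôpital's rule 3 times.
After differentiating numerator and denominator 3 times the quotient is (-64*sin(4*v) - 4*cos(v))/(18); at v = 0 this is -2/9.

-2/9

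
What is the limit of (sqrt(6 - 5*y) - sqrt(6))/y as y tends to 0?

Substitution gives 0/0. Multiply numerator and denominator by the conjugate √(6 - 5y) + √6.
The numerator becomes (6 - 5y) − 6 = -5y, so the expression simplifies to -5/(√(6 - 5y) + √6).
Letting y → 0 gives -5/(2√6) = -5*√(6)/12.

-5*√(6)/12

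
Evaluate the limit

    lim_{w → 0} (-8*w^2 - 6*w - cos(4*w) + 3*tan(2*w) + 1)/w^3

8

Substitution gives 0/0 (the numerator vanishes to order 3).
Expand each term to order w^3: the coefficient of w^3 in −cos(4w) is 0 and in 3·tan(2w) is 8.
Lower-order terms cancel with the polynomial part, so the numerator is (8)·w^3 + o(w^3), and the limit is (8)/(1) = 8.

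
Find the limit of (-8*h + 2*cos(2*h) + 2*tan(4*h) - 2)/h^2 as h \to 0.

-4

Substitution gives 0/0; apply L'Hôpital's rule 2 times.
After differentiating numerator and denominator 2 times the quotient is (-8*cos(2*h) + 64*tan(4*h)/cos(4*h)^2)/(2); at h = 0 this is -4.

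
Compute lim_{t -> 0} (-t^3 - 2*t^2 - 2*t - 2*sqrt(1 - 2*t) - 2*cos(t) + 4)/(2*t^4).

Substitution gives 0/0; apply L'Hôpital's rule 4 times.
After differentiating numerator and denominator 4 times the quotient is (-2*cos(t) + 30/(1 - 2*t)^(7/2))/(48); at t = 0 this is 7/12.

7/12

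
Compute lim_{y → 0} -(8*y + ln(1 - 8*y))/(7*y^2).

32/7

Direct substitution gives 0/0.
Apply L'Hôpital: lim (8 - 8/(1 - 8*y))/(-14*y), still 0/0.
After 2 applications of L'Hôpital's rule the quotient is (-64/(1 - 8*y)^2)/(-14); substituting y = 0 gives 32/7.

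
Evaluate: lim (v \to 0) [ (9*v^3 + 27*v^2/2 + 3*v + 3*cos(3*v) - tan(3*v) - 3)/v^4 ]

81/8

Substitution gives 0/0 (the numerator vanishes to order 4).
Expand each term to order v^4: the coefficient of v^4 in −tan(3v) is 0 and in 3·cos(3v) is 81/8.
Lower-order terms cancel with the polynomial part, so the numerator is (81/8)·v^4 + o(v^4), and the limit is (81/8)/(1) = 81/8.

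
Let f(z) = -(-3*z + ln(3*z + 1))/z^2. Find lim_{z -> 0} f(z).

Direct substitution gives 0/0.
Apply L'Hôpital: lim (-3 + 3/(3*z + 1))/(-2*z), still 0/0.
After 2 applications of L'Hôpital's rule the quotient is (-9/(3*z + 1)^2)/(-2); substituting z = 0 gives 9/2.

9/2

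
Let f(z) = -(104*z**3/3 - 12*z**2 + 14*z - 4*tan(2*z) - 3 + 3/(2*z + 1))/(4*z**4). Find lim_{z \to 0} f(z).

Substitution gives 0/0 (the numerator vanishes to order 4).
Expand each term to order z^4: the coefficient of z^4 in 3·1/(1 + 2z) is 48 and in -4·tan(2z) is 0.
Lower-order terms cancel with the polynomial part, so the numerator is (48)·z^4 + o(z^4), and the limit is (48)/(-4) = -12.

-12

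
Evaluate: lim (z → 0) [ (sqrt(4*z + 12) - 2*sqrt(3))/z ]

Substitution gives 0/0. Multiply numerator and denominator by the conjugate √(12 + 4z) + √12.
The numerator becomes (12 + 4z) − 12 = 4z, so the expression simplifies to 4/(√(12 + 4z) + √12).
Letting z → 0 gives 4/(2√12) = √(3)/3.

√(3)/3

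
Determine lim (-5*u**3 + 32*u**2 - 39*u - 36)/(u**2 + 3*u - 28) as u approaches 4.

Direct substitution gives 0/0, so factor. Both numerator and denominator have (u - 4) as a factor.
After cancelling, the expression reduces to (-5*u^2 + 12*u + 9)/(u + 7).
Substituting u = 4 gives -23/11.

-23/11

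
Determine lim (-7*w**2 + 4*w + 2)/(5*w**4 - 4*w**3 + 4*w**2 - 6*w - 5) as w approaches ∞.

0

The denominator has degree 4 and the numerator degree 2. Dividing numerator and denominator by w^4 sends every term to 0 except the leading denominator term, so the limit is 0.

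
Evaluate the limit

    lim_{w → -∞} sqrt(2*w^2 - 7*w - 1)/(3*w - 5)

-√(2)/3

For large |w|, √(2*w^2 - 7*w - 1) ≈ √2·|w| and the denominator ≈ 3w.
Since w → −∞, |w| = −w, giving −√2/(3) = -√(2)/3.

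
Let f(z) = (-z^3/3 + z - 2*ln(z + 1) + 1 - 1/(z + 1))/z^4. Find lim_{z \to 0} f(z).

Substitution gives 0/0; apply L'Hôpital's rule 4 times.
After differentiating numerator and denominator 4 times the quotient is (12*(z - 1)/(z + 1)^5)/(24); at z = 0 this is -1/2.

-1/2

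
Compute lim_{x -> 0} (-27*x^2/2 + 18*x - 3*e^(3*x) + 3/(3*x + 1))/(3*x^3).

Substitution gives 0/0 (the numerator vanishes to order 3).
Expand each term to order x^3: the coefficient of x^3 in 3·1/(1 + 3x) is -81 and in -3·e^(3x) is -27/2.
Lower-order terms cancel with the polynomial part, so the numerator is (-189/2)·x^3 + o(x^3), and the limit is (-189/2)/(3) = -63/2.

-63/2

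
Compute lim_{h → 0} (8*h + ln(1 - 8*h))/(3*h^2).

-32/3

Direct substitution gives 0/0.
Apply L'Hôpital: lim (8 - 8/(1 - 8*h))/(6*h), still 0/0.
After 2 applications of L'Hôpital's rule the quotient is (-64/(1 - 8*h)^2)/(6); substituting h = 0 gives -32/3.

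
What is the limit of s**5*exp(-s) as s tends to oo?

0

Write as s^5/e^{1s}, an ∞/∞ form.
Exponential growth dominates any polynomial, so repeated L'Hôpital (or the standard result) gives 0.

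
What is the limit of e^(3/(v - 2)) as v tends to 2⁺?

∞

As v → 2⁺, 3/(v - 2) → +∞, so e^(3/(v - 2)) → ∞.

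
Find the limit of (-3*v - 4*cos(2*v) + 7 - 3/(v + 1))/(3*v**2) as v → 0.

5/3

Substitution gives 0/0 (the numerator vanishes to order 2).
Expand each term to order v^2: the coefficient of v^2 in -4·cos(2v) is 8 and in -3·1/(1 + v) is -3.
Lower-order terms cancel with the polynomial part, so the numerator is (5)·v^2 + o(v^2), and the limit is (5)/(3) = 5/3.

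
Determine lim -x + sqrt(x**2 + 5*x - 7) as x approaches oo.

5/2

An ∞ − ∞ form. Rationalising with the conjugate, the difference becomes (5x - 7) / (√(x^2 + 5*x - 7) + x).
For large x the denominator behaves like 2·x, so the quotient tends to 5/2 = 5/2.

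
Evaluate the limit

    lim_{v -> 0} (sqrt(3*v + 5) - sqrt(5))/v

3*√(5)/10

Substitution gives 0/0. Multiply numerator and denominator by the conjugate √(5 + 3v) + √5.
The numerator becomes (5 + 3v) − 5 = 3v, so the expression simplifies to 3/(√(5 + 3v) + √5).
Letting v → 0 gives 3/(2√5) = 3*√(5)/10.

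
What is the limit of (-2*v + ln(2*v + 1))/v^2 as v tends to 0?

-2

Direct substitution gives 0/0.
Apply L'Hôpital: lim (-2 + 2/(2*v + 1))/(2*v), still 0/0.
After 2 applications of L'Hôpital's rule the quotient is (-4/(2*v + 1)^2)/(2); substituting v = 0 gives -2.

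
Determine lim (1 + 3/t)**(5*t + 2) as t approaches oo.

Let L be the limit and take ln: ln L = lim (5t + 2)·ln(1 + 3/t) = lim (5t + 2)·(3/t + O(1/t²)) = 15.
Hence L = e^(15).

e^(15)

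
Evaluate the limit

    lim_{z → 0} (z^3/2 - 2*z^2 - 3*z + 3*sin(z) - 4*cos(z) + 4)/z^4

-1/6

Substitution gives 0/0 (the numerator vanishes to order 4).
Expand each term to order z^4: the coefficient of z^4 in 3·sin(z) is 0 and in -4·cos(z) is -1/6.
Lower-order terms cancel with the polynomial part, so the numerator is (-1/6)·z^4 + o(z^4), and the limit is (-1/6)/(1) = -1/6.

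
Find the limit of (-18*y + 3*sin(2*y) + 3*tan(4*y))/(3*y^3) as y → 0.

20

Substitution gives 0/0; apply L'Hôpital's rule 3 times.
After differentiating numerator and denominator 3 times the quotient is (-24*cos(2*y) + 1152*tan(4*y)^4 + 1536*tan(4*y)^2 + 384)/(18); at y = 0 this is 20.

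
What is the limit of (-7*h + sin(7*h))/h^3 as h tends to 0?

-343/6

Direct substitution gives 0/0.
Apply L'Hôpital: lim (7*cos(7*h) - 7)/(3*h^2), still 0/0.
Apply L'Hôpital: lim (-49*sin(7*h))/(6*h), still 0/0.
After 3 applications of L'Hôpital's rule the quotient is (-343*cos(7*h))/(6); substituting h = 0 gives -343/6.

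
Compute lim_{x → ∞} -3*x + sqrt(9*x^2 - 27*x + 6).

-9/2

An ∞ − ∞ form. Rationalising with the conjugate, the difference becomes (-27x + 6) / (√(9*x^2 - 27*x + 6) + 3x).
For large x the denominator behaves like 2·3x, so the quotient tends to -27/6 = -9/2.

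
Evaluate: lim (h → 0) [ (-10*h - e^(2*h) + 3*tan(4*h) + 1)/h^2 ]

-2

Substitution gives 0/0 (the numerator vanishes to order 2).
Expand each term to order h^2: the coefficient of h^2 in −e^(2h) is -2 and in 3·tan(4h) is 0.
Lower-order terms cancel with the polynomial part, so the numerator is (-2)·h^2 + o(h^2), and the limit is (-2)/(1) = -2.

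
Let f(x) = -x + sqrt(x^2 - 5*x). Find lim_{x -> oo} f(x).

An ∞ − ∞ form. Rationalising with the conjugate, the difference becomes (-5x) / (√(x^2 - 5*x) + x).
For large x the denominator behaves like 2·x, so the quotient tends to -5/2 = -5/2.

-5/2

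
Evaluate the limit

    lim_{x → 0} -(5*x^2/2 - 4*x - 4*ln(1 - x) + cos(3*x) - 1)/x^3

-4/3

Substitution gives 0/0 (the numerator vanishes to order 3).
Expand each term to order x^3: the coefficient of x^3 in -4·ln(1 - x) is 4/3 and in cos(3x) is 0.
Lower-order terms cancel with the polynomial part, so the numerator is (4/3)·x^3 + o(x^3), and the limit is (4/3)/(-1) = -4/3.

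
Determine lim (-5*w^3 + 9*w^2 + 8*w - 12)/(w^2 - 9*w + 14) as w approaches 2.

At w = 2 both the top and bottom vanish — a removable singularity. Factoring out (w - 2) from each leaves (-5*w^2 - w + 6)/(w - 7), which at w = 2 equals 16/5.

16/5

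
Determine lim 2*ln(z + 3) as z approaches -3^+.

As z → -3⁺, z + 3 → 0⁺ and ln(z + 3) → −∞.
Multiplying by 2 gives -∞.

-∞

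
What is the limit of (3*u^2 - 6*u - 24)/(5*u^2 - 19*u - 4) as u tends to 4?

6/7

At u = 4 both the top and bottom vanish — a removable singularity. Factoring out (u - 4) from each leaves (3*u + 6)/(5*u + 1), which at u = 4 equals 6/7.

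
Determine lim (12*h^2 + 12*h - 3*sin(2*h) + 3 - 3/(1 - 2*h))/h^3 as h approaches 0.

-20

Substitution gives 0/0; apply L'Hôpital's rule 3 times.
After differentiating numerator and denominator 3 times the quotient is (24*cos(2*h) - 144/(2*h - 1)^4)/(6); at h = 0 this is -20.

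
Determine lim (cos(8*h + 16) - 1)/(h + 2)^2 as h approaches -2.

Direct substitution gives 0/0.
Apply L'Hôpital: lim (-8*sin(8*h + 16))/(2*h + 4), still 0/0.
After 2 applications of L'Hôpital's rule the quotient is (-64*cos(8*h + 16))/(2); substituting h = -2 gives -32.

-32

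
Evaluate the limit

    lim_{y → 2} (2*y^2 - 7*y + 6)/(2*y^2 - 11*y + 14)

Direct substitution gives 0/0, so factor. Both numerator and denominator have (y - 2) as a factor.
After cancelling, the expression reduces to (2*y - 3)/(2*y - 7).
Substituting y = 2 gives -1/3.

-1/3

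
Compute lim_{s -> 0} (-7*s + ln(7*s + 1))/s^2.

-49/2

Direct substitution gives 0/0.
Apply L'Hôpital: lim (-7 + 7/(7*s + 1))/(2*s), still 0/0.
After 2 applications of L'Hôpital's rule the quotient is (-49/(7*s + 1)^2)/(2); substituting s = 0 gives -49/2.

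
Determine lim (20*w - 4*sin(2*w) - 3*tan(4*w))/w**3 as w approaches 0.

Substitution gives 0/0 (the numerator vanishes to order 3).
Expand each term to order w^3: the coefficient of w^3 in -3·tan(4w) is -64 and in -4·sin(2w) is 16/3.
Lower-order terms cancel with the polynomial part, so the numerator is (-176/3)·w^3 + o(w^3), and the limit is (-176/3)/(1) = -176/3.

-176/3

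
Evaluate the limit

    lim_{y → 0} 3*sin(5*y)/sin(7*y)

Substitution gives 0/0.
Divide numerator and denominator by y: sin(5y)/y → 5 and sin(7y)/y → 7, so the limit is 3·5/7 = 15/7.

15/7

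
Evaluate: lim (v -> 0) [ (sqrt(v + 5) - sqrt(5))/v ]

Substitution gives 0/0. Multiply numerator and denominator by the conjugate √(5 + v) + √5.
The numerator becomes (5 + v) − 5 = v, so the expression simplifies to 1/(√(5 + v) + √5).
Letting v → 0 gives 1/(2√5) = √(5)/10.

√(5)/10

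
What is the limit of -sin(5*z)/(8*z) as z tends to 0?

Substitution gives 0/0.
Write it as (5/(-8))·sin(5z)/(5z); since sin(u)/u → 1, the limit is -5/8.

-5/8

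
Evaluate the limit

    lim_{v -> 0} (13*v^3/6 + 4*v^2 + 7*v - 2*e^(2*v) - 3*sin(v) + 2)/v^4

-4/3

Substitution gives 0/0 (the numerator vanishes to order 4).
Expand each term to order v^4: the coefficient of v^4 in -2·e^(2v) is -4/3 and in -3·sin(v) is 0.
Lower-order terms cancel with the polynomial part, so the numerator is (-4/3)·v^4 + o(v^4), and the limit is (-4/3)/(1) = -4/3.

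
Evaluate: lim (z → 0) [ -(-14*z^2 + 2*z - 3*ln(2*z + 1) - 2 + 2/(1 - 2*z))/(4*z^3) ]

-2

Substitution gives 0/0; apply L'Hôpital's rule 3 times.
After differentiating numerator and denominator 3 times the quotient is (-48/(2*z + 1)^3 + 96/(2*z - 1)^4)/(-24); at z = 0 this is -2.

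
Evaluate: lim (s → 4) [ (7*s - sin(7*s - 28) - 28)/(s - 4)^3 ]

Direct substitution gives 0/0.
Apply L'Hôpital: lim (7 - 7*cos(7*s - 28))/(3*(s - 4)^2), still 0/0.
Apply L'Hôpital: lim (49*sin(7*s - 28))/(6*s - 24), still 0/0.
After 3 applications of L'Hôpital's rule the quotient is (343*cos(7*s - 28))/(6); substituting s = 4 gives 343/6.

343/6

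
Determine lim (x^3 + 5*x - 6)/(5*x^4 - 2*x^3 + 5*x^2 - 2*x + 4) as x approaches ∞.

The denominator has degree 4 and the numerator degree 3. Dividing numerator and denominator by x^4 sends every term to 0 except the leading denominator term, so the limit is 0.

0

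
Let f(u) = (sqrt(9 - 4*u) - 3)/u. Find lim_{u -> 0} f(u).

Substitution gives 0/0. Multiply numerator and denominator by the conjugate √(9 - 4u) + √9.
The numerator becomes (9 - 4u) − 9 = -4u, so the expression simplifies to -4/(√(9 - 4u) + √9).
Letting u → 0 gives -4/(2√9) = -2/3.

-2/3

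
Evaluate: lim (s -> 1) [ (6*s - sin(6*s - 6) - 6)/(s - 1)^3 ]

Direct substitution gives 0/0.
Apply L'Hôpital: lim (6 - 6*cos(6*s - 6))/(3*(s - 1)^2), still 0/0.
Apply L'Hôpital: lim (36*sin(6*s - 6))/(6*s - 6), still 0/0.
After 3 applications of L'Hôpital's rule the quotient is (216*cos(6*s - 6))/(6); substituting s = 1 gives 36.

36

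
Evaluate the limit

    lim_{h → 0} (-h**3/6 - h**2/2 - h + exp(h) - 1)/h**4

Direct substitution gives 0/0.
Apply L'Hôpital: lim (-h^2/2 - h + e^(h) - 1)/(4*h^3), still 0/0.
Apply L'Hôpital: lim (-h + e^(h) - 1)/(12*h^2), still 0/0.
Apply L'Hôpital: lim (e^(h) - 1)/(24*h), still 0/0.
After 4 applications of L'Hôpital's rule the quotient is (e^(h))/(24); substituting h = 0 gives 1/24.

1/24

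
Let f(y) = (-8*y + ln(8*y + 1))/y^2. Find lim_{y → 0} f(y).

-32

Direct substitution gives 0/0.
Apply L'Hôpital: lim (-8 + 8/(8*y + 1))/(2*y), still 0/0.
After 2 applications of L'Hôpital's rule the quotient is (-64/(8*y + 1)^2)/(2); substituting y = 0 gives -32.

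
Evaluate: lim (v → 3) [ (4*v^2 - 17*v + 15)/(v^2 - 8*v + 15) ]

-7/2

Direct substitution gives 0/0, so factor. Both numerator and denominator have (v - 3) as a factor.
After cancelling, the expression reduces to (4*v - 5)/(v - 5).
Substituting v = 3 gives -7/2.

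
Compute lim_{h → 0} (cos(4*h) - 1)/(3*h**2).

-8/3

Direct substitution gives 0/0.
Apply L'Hôpital: lim (-4*sin(4*h))/(6*h), still 0/0.
After 2 applications of L'Hôpital's rule the quotient is (-16*cos(4*h))/(6); substituting h = 0 gives -8/3.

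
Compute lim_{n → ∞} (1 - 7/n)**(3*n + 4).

e^(-21)

Write it as [(1 - 7/n)^n]^(3) · (1 - 7/n)^(4). The bracketed term tends to e^(-7) and the second factor to 1, so the limit is e^(-21).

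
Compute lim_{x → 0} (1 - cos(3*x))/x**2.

Substitution gives 0/0.
Use (1 − cos u)/u² → 1/2 with u = 3x: the limit is 3²/(2·1) = 9/2.

9/2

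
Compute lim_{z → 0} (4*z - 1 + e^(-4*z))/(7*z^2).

8/7

Direct substitution gives 0/0.
Apply L'Hôpital: lim (4 - 4*e^(-4*z))/(14*z), still 0/0.
After 2 applications of L'Hôpital's rule the quotient is (16*e^(-4*z))/(14); substituting z = 0 gives 8/7.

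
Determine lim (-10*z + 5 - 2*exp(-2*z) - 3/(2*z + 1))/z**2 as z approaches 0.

-16

Substitution gives 0/0 (the numerator vanishes to order 2).
Expand each term to order z^2: the coefficient of z^2 in -3·1/(1 + 2z) is -12 and in -2·e^(-2z) is -4.
Lower-order terms cancel with the polynomial part, so the numerator is (-16)·z^2 + o(z^2), and the limit is (-16)/(1) = -16.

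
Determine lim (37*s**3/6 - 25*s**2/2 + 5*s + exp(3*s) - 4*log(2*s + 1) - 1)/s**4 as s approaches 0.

Substitution gives 0/0 (the numerator vanishes to order 4).
Expand each term to order s^4: the coefficient of s^4 in e^(3s) is 27/8 and in -4·ln(1 + 2s) is 16.
Lower-order terms cancel with the polynomial part, so the numerator is (155/8)·s^4 + o(s^4), and the limit is (155/8)/(1) = 155/8.

155/8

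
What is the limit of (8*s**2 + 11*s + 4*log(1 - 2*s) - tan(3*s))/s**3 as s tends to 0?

-59/3

Substitution gives 0/0; apply L'Hôpital's rule 3 times.
After differentiating numerator and denominator 3 times the quotient is (2*(108*(2*s - 1)^3*(cos(6*s) - 2)/(cos(6*s) + 1)^2 + 32)/(2*s - 1)^3)/(6); at s = 0 this is -59/3.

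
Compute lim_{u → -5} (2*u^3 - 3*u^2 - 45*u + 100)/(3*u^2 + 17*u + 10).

-135/13

Since u = -5 makes numerator and denominator zero, (u + 5) divides both.
Cancelling it gives (2*u^2 - 13*u + 20)/(3*u + 2); now plug in u = -5 to get -135/13.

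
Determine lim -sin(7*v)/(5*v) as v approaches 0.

Substitution gives 0/0.
Write it as (7/(-5))·sin(7v)/(7v); since sin(u)/u → 1, the limit is -7/5.

-7/5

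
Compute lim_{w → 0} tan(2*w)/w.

2

Substitution gives 0/0.
Since tan(u)/u → 1 as u → 0, tan(2w)/(2w) → 1 and the limit is 2.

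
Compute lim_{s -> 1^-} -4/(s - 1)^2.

As s → 1⁻, (s - 1) → 0⁻, so (s - 1)^2 → 0⁺ and -4/(s - 1)^2 → -∞.

-∞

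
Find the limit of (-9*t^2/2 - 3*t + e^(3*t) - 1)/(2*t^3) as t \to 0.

Direct substitution gives 0/0.
Apply L'Hôpital: lim (-9*t + 3*e^(3*t) - 3)/(6*t^2), still 0/0.
Apply L'Hôpital: lim (9*e^(3*t) - 9)/(12*t), still 0/0.
After 3 applications of L'Hôpital's rule the quotient is (27*e^(3*t))/(12); substituting t = 0 gives 9/4.

9/4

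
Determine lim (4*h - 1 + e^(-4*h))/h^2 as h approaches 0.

Direct substitution gives 0/0.
Apply L'Hôpital: lim (4 - 4*e^(-4*h))/(2*h), still 0/0.
After 2 applications of L'Hôpital's rule the quotient is (16*e^(-4*h))/(2); substituting h = 0 gives 8.

8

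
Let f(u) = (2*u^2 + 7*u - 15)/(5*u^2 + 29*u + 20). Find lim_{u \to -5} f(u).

At u = -5 both the top and bottom vanish — a removable singularity. Factoring out (u + 5) from each leaves (2*u - 3)/(5*u + 4), which at u = -5 equals 13/21.

13/21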